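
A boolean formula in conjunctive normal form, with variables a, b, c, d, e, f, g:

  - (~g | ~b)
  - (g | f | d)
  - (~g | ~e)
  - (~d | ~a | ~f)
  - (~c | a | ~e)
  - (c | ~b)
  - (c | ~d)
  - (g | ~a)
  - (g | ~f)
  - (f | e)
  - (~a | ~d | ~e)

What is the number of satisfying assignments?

5

The models are:
  a=0 b=0 c=0 d=0 e=0 f=1 g=1
  a=0 b=0 c=1 d=0 e=0 f=1 g=1
  a=0 b=0 c=1 d=1 e=0 f=1 g=1
  a=1 b=0 c=0 d=0 e=0 f=1 g=1
  a=1 b=0 c=1 d=0 e=0 f=1 g=1
Count: 5.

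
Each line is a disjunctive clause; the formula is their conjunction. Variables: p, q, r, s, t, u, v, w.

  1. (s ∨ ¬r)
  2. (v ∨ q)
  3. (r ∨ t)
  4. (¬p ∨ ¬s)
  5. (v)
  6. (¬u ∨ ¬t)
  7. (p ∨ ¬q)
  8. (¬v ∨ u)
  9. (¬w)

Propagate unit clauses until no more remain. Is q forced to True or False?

False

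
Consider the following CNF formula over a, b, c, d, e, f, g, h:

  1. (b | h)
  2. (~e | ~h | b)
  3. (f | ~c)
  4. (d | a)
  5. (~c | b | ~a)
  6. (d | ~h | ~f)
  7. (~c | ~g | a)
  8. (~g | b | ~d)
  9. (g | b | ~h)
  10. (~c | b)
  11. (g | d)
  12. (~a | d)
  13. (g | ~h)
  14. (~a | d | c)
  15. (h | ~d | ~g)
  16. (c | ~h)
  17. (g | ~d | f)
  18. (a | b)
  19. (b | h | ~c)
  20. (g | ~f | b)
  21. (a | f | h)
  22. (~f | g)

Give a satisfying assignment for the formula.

a=True, b=True, c=True, d=True, e=True, f=True, g=True, h=True

b occurs only positively in the remaining clauses — set b = True.
Set a = True and propagate.
  then d is forced to True.
For the remaining variables, c = True, e = True, f = True, g = True, h = True works.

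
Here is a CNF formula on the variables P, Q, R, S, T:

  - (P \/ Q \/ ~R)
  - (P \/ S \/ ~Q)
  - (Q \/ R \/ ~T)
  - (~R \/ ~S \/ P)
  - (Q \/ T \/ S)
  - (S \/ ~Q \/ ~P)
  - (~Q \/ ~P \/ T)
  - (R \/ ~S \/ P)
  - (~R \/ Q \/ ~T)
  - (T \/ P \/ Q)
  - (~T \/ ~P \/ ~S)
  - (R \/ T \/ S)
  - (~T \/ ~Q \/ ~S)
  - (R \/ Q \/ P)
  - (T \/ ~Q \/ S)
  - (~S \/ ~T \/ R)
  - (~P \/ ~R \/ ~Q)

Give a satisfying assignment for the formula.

P=True, Q=False, R=True, S=True, T=False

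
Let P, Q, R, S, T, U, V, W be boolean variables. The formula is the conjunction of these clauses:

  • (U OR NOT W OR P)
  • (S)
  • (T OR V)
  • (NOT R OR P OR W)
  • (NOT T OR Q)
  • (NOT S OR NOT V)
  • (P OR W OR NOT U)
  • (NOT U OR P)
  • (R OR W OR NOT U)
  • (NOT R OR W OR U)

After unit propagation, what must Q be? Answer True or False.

True

Unit clause (S) sets S = True.
From (NOT V OR NOT S) and S = True: V = False.
In (T OR V), V is now false; T must hold, so T = True.
In (NOT T OR Q), NOT T is now false; Q must hold, so Q = True.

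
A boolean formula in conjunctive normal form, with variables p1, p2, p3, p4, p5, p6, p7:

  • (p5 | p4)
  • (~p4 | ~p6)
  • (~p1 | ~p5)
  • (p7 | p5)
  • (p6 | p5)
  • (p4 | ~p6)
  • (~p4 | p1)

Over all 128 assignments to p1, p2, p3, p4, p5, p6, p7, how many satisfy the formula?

Split on p4, then p5.
  p4=1, p5=1: a clause becomes empty — 0.
  p4=1, p5=0: a clause becomes empty — 0.
  p4=0, p5=1: forces p1=0; p6=0; p2, p3, p7 free → 2^3 = 8.
  p4=0, p5=0: a clause becomes empty — 0.
Total: 0 + 0 + 8 + 0 = 8.

8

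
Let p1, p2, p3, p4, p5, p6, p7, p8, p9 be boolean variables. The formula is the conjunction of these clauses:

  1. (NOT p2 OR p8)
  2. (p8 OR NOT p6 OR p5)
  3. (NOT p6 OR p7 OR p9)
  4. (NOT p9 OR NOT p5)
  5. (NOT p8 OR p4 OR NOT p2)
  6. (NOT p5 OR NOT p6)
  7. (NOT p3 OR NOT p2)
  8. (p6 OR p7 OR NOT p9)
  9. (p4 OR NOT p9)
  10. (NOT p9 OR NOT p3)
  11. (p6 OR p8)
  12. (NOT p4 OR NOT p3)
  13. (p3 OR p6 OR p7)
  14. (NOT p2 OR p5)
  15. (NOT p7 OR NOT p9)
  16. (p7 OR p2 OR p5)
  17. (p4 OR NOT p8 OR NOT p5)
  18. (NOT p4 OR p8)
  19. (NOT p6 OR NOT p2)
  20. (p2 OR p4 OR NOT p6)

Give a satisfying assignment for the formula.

Try p2 = False.
The remaining clauses are satisfied by p1 = False, p3 = True, p4 = False, p5 = False, p6 = False, p7 = True, p8 = True, p9 = False.

p1=False, p2=False, p3=True, p4=False, p5=False, p6=False, p7=True, p8=True, p9=False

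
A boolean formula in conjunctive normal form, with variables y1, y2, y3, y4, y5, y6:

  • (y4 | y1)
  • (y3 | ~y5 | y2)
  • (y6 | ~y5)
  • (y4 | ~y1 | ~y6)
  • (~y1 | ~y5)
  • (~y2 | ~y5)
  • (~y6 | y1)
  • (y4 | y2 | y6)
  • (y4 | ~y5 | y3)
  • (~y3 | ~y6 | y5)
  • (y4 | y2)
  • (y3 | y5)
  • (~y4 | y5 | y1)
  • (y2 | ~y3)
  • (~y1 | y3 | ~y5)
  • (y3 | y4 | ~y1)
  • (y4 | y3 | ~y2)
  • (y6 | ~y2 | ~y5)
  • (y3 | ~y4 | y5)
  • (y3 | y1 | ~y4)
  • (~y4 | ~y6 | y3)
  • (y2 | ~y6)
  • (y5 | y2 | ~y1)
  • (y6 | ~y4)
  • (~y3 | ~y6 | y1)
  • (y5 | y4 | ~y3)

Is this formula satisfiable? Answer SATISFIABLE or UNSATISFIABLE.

UNSATISFIABLE

y3 = True:
  propagation gives y2=True, y5=False, y6=False, y4=False; an empty clause results — contradiction.
y3 = False:
  propagation gives y5=True, y2=True; an empty clause results — contradiction.
Every branch closes, so no satisfying assignment exists.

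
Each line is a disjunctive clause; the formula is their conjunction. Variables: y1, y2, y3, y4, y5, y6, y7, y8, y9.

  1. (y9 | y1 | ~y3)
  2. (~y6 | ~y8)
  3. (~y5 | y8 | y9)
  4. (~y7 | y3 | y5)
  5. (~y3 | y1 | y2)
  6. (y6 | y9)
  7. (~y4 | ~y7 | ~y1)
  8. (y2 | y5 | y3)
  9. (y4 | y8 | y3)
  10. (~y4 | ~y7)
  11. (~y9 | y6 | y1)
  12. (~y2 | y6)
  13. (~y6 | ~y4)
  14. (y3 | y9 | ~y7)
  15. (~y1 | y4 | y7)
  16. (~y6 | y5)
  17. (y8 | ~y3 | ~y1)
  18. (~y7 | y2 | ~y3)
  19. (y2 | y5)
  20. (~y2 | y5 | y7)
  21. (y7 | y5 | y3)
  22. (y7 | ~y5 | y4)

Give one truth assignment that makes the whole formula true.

Set y1 = True and propagate.
The remaining clauses are satisfied by y2 = False, y3 = False, y4 = False, y5 = True, y6 = False, y7 = True, y8 = True, y9 = True.
Every clause has at least one true literal under this assignment.

y1 = T, y2 = F, y3 = F, y4 = F, y5 = T, y6 = F, y7 = T, y8 = T, y9 = T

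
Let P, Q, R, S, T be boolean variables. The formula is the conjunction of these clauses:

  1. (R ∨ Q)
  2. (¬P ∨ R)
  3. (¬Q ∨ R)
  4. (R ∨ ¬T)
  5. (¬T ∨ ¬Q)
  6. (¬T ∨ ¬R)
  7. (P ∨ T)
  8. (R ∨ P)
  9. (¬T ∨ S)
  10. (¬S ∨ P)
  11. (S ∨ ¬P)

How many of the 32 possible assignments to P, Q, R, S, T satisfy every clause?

The models are:
  P=T Q=F R=T S=T T=F
  P=T Q=T R=T S=T T=F
Count: 2.

2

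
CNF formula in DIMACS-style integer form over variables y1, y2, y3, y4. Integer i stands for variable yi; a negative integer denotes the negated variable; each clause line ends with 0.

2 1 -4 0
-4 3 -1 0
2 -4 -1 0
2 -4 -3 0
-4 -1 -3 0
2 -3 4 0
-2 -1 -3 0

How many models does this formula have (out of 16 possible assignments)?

7

The models are:
  y1=0 y2=0 y3=0 y4=0
  y1=0 y2=1 y3=0 y4=0
  y1=0 y2=1 y3=0 y4=1
  y1=0 y2=1 y3=1 y4=0
  y1=0 y2=1 y3=1 y4=1
  y1=1 y2=0 y3=0 y4=0
  y1=1 y2=1 y3=0 y4=0
That's 7 in total.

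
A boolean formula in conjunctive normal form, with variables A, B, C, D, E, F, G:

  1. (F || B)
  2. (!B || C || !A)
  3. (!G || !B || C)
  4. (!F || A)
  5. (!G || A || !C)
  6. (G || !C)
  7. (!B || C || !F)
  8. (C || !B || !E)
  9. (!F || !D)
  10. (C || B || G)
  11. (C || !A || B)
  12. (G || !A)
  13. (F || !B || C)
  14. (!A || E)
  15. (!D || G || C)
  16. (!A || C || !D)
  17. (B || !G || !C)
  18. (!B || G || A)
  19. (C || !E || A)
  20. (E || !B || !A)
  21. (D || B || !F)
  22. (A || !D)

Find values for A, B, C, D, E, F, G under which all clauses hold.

A=T  B=T  C=T  D=T  E=T  F=F  G=T

Check each clause:
  1. (F || B) — B is true.
  2. (!A || !B || C) — C is true.
  3. (!B || !G || C) — C is true.
  4. (A || !F) — A is true.
  5. (!G || !C || A) — A is true.
  6. (!C || G) — G is true.
  7. (!B || C || !F) — !F is true.
  8. (C || !E || !B) — C is true.
  9. (!F || !D) — !F is true.
  10. (C || G || B) — B is true.
  11. (B || !A || C) — B is true.
  12. (!A || G) — G is true.
  13. (C || !B || F) — C is true.
  14. (E || !A) — E is true.
  15. (C || G || !D) — C is true.
  16. (!D || !A || C) — C is true.
  17. (!C || B || !G) — B is true.
  18. (A || !B || G) — A is true.
  19. (C || !E || A) — C is true.
  20. (!B || E || !A) — E is true.
  21. (!F || B || D) — B is true.
  22. (!D || A) — A is true.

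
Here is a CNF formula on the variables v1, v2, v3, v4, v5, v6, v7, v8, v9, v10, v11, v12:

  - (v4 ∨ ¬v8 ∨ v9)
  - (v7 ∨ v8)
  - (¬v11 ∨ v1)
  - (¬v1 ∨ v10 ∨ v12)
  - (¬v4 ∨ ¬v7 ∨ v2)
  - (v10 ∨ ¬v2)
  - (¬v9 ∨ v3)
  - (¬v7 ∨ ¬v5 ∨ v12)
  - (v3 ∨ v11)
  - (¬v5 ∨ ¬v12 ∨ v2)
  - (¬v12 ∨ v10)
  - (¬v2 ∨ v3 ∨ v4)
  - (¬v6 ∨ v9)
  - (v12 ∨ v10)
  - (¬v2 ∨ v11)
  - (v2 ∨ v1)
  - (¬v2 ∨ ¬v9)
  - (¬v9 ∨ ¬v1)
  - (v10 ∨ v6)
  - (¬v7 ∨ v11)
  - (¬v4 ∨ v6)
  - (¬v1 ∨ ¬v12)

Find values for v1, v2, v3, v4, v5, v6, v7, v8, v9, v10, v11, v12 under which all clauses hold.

v1 = T, v2 = F, v3 = F, v4 = F, v5 = F, v6 = F, v7 = T, v8 = F, v9 = F, v10 = T, v11 = T, v12 = F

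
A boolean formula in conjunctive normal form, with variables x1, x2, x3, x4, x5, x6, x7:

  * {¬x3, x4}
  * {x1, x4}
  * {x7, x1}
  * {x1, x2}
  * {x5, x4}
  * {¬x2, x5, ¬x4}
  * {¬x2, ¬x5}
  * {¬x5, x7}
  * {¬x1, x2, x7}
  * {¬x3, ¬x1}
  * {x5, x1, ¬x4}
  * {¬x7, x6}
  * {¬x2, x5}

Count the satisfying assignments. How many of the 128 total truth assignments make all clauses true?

3

The models are:
  x1=T x2=F x3=F x4=F x5=T x6=T x7=T
  x1=T x2=F x3=F x4=T x5=F x6=T x7=T
  x1=T x2=F x3=F x4=T x5=T x6=T x7=T
Count: 3.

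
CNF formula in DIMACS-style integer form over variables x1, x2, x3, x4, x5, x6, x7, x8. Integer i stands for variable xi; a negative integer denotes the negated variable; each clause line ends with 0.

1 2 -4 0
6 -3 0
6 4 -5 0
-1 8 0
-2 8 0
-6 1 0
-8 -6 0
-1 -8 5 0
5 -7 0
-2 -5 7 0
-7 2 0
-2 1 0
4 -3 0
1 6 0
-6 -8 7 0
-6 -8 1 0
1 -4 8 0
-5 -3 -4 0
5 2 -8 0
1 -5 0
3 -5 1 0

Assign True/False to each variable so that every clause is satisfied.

x1 = True, x2 = True, x3 = False, x4 = True, x5 = True, x6 = False, x7 = True, x8 = True

Branch on x1: take x1 = True.
  then x8 is forced to True.
  then x6 is forced to False.
  then x3 is forced to False.
  then x5 is forced to True.
  then x4 is forced to True.
The remaining clauses are satisfied by x2 = True, x7 = True.
Every clause has at least one true literal under this assignment.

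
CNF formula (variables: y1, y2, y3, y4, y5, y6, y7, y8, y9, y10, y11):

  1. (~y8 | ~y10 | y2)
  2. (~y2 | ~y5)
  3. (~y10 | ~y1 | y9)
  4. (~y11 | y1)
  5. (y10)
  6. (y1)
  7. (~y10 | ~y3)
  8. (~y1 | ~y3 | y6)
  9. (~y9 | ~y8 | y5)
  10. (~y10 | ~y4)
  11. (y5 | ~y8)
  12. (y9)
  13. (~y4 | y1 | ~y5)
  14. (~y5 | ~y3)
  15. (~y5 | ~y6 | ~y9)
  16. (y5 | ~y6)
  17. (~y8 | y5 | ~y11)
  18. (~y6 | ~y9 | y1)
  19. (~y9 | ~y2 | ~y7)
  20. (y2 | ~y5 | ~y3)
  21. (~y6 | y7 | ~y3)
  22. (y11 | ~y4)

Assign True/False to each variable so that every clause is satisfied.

Unit propagation: (y10) forces y10 = True.
(y1) is a unit clause, so y1 = True.
(y9) is a unit clause, so y9 = True.
The clause (~y3) is unit: y3 must be False.
(~y4) is a unit clause, so y4 = False.
Pure literal: y6 appears only negated; assign y6 = False.
Pure literal: y7 appears only negated; assign y7 = False.
Branch on y2: take y2 = False.
  then y8 is forced to False.
y5, y11 are now unconstrained; take y5 = False, y11 = True.

y1=T  y2=F  y3=F  y4=F  y5=F  y6=F  y7=F  y8=F  y9=T  y10=T  y11=T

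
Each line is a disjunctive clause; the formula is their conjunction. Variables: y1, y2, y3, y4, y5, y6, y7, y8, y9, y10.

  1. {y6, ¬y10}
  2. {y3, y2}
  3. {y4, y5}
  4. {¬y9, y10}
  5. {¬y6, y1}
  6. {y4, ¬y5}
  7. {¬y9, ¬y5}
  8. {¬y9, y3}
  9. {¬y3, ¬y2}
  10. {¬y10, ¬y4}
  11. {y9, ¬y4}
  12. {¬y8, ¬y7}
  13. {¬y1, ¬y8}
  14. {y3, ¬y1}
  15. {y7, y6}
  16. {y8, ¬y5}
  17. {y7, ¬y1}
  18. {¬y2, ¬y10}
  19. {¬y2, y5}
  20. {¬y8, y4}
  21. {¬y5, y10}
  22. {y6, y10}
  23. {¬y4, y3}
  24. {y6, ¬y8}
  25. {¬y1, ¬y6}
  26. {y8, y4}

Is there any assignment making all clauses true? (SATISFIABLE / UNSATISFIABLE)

UNSATISFIABLE

y4 = True:
  propagation gives y10=False, y9=False; an empty clause results — contradiction.
y4 = False:
  propagation gives y5=True; an empty clause results — contradiction.
Every branch closes, so no satisfying assignment exists.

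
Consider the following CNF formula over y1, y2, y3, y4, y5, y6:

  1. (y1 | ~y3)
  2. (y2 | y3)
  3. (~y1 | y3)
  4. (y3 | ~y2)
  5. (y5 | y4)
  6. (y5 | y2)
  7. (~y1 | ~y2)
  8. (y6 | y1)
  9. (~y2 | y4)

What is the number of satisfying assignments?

4

The models are:
  y1=T y2=F y3=T y4=F y5=T y6=F
  y1=T y2=F y3=T y4=F y5=T y6=T
  y1=T y2=F y3=T y4=T y5=T y6=F
  y1=T y2=F y3=T y4=T y5=T y6=T
That's 4 in total.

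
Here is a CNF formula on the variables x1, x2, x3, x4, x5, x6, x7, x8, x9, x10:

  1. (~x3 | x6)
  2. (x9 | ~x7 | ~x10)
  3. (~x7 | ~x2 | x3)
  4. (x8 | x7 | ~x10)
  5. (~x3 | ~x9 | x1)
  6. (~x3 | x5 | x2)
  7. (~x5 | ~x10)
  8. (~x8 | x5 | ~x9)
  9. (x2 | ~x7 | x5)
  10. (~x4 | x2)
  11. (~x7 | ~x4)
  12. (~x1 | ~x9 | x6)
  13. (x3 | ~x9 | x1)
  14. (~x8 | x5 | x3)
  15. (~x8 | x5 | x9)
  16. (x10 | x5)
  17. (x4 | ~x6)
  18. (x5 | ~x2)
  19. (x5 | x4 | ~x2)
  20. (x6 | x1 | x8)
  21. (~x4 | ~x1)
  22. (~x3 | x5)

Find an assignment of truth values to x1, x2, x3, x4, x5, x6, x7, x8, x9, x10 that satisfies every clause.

x1 = F, x2 = T, x3 = T, x4 = T, x5 = T, x6 = T, x7 = F, x8 = F, x9 = F, x10 = F

Set x1 = False and propagate.
Try x2 = True.
  then x5 is forced to True.
  then x10 is forced to False.
For the remaining variables, x3 = True, x4 = True, x6 = True, x7 = False, x8 = False, x9 = False works.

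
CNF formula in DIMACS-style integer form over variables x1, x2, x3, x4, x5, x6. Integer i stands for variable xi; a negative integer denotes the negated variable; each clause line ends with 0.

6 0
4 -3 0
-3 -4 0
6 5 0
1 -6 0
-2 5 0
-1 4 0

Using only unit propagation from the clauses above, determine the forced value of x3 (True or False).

False

(x6) is a unit clause: x6 = True.
(!x6 || x1): since x6 = True, the clause reduces to (x1). x1 = True.
(x4 || !x1) with x1 = True leaves only x4, so x4 = True.
(!x3 || !x4) with x4 = True leaves only !x3, so x3 = False.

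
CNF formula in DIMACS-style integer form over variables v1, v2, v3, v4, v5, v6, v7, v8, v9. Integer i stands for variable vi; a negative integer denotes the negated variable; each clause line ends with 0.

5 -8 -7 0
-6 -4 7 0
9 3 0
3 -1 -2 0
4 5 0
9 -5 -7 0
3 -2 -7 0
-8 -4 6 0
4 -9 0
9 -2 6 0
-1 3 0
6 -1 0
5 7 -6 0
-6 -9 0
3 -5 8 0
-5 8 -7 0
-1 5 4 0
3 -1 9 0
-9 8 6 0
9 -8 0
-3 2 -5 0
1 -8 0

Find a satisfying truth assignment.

v1=1, v2=1, v3=1, v4=0, v5=1, v6=1, v7=0, v8=0, v9=0

Branch on v1: take v1 = True.
  then v3 is forced to True.
  then v6 is forced to True.
  then v9 is forced to False.
  then v8 is forced to False.
The remaining clauses are satisfied by v2 = True, v4 = False, v5 = True, v7 = False.
Every clause has at least one true literal under this assignment.
Check each clause:
  1. (~v7 | ~v8 | v5) — ~v8 is true.
  2. (~v6 | ~v4 | v7) — ~v4 is true.
  3. (v3 | v9) — v3 is true.
  4. (~v1 | ~v2 | v3) — v3 is true.
  5. (v4 | v5) — v5 is true.
  6. (~v5 | ~v7 | v9) — ~v7 is true.
  7. (~v7 | ~v2 | v3) — ~v7 is true.
  8. (v6 | ~v8 | ~v4) — ~v8 is true.
  9. (~v9 | v4) — ~v9 is true.
  10. (v9 | ~v2 | v6) — v6 is true.
  11. (v3 | ~v1) — v3 is true.
  12. (v6 | ~v1) — v6 is true.
  13. (~v6 | v5 | v7) — v5 is true.
  14. (~v6 | ~v9) — ~v9 is true.
  15. (~v5 | v8 | v3) — v3 is true.
  16. (v8 | ~v7 | ~v5) — ~v7 is true.
  17. (v4 | v5 | ~v1) — v5 is true.
  18. (v9 | ~v1 | v3) — v3 is true.
  19. (v8 | v6 | ~v9) — v6 is true.
  20. (v9 | ~v8) — ~v8 is true.
  21. (v2 | ~v5 | ~v3) — v2 is true.
  22. (~v8 | v1) — ~v8 is true.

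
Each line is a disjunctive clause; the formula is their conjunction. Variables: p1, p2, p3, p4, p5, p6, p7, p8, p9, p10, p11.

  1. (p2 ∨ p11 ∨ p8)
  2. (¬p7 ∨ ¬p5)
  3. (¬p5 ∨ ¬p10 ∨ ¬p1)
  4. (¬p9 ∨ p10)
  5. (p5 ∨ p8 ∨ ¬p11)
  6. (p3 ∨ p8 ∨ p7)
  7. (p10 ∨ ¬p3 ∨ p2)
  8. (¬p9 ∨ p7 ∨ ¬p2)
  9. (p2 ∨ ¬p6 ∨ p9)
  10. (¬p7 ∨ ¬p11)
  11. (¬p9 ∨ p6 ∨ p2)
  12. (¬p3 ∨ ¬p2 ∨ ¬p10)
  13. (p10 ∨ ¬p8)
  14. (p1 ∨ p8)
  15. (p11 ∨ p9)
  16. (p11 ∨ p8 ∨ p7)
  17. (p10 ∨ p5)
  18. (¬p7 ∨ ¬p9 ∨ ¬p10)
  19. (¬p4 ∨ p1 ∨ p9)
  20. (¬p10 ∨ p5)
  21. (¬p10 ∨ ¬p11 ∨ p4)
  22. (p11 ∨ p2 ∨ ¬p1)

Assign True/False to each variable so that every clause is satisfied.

Try p1 = False.
  then p8 is forced to True.
  then p10 is forced to True.
  then p5 is forced to True.
  then p7 is forced to False.
Branch on p2: take p2 = False.
Set p4 = True and propagate.
  then p9 is forced to True.
  then p6 is forced to True.
p3, p11 are now unconstrained; take p3 = False, p11 = True.

p1=F, p2=F, p3=F, p4=T, p5=T, p6=T, p7=F, p8=T, p9=T, p10=T, p11=T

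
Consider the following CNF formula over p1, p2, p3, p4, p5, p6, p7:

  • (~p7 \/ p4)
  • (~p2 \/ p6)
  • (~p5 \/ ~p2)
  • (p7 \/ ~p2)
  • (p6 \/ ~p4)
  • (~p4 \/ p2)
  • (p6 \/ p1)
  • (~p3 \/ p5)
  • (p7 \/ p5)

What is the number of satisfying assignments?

8

Satisfying assignments:
  p1=F p2=F p3=F p4=F p5=T p6=T p7=F
  p1=F p2=F p3=T p4=F p5=T p6=T p7=F
  p1=F p2=T p3=F p4=T p5=F p6=T p7=T
  p1=T p2=F p3=F p4=F p5=T p6=F p7=F
  p1=T p2=F p3=F p4=F p5=T p6=T p7=F
  p1=T p2=F p3=T p4=F p5=T p6=F p7=F
  p1=T p2=F p3=T p4=F p5=T p6=T p7=F
  p1=T p2=T p3=F p4=T p5=F p6=T p7=T
Count: 8.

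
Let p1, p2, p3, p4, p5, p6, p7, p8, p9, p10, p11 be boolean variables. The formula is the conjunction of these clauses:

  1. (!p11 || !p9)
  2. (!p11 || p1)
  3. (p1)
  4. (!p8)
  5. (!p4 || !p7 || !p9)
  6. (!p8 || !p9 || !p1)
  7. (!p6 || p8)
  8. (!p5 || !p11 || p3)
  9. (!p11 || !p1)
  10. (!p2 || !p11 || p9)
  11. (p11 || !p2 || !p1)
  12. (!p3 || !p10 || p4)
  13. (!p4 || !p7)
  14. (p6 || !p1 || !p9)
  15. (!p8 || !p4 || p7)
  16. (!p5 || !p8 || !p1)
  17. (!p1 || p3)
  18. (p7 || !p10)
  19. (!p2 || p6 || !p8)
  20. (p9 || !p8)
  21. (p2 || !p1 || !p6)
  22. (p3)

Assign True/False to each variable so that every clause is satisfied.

p1 = T  p2 = F  p3 = T  p4 = T  p5 = T  p6 = F  p7 = F  p8 = F  p9 = F  p10 = F  p11 = F

Check each clause:
  1. (!p11 || !p9) — !p11 is true.
  2. (!p11 || p1) — p1 is true.
  3. (p1) — p1 is true.
  4. (!p8) — !p8 is true.
  5. (!p9 || !p4 || !p7) — !p7 is true.
  6. (!p1 || !p8 || !p9) — !p8 is true.
  7. (p8 || !p6) — !p6 is true.
  8. (!p11 || p3 || !p5) — p3 is true.
  9. (!p1 || !p11) — !p11 is true.
  10. (p9 || !p11 || !p2) — !p11 is true.
  11. (!p2 || p11 || !p1) — !p2 is true.
  12. (!p10 || p4 || !p3) — p4 is true.
  13. (!p4 || !p7) — !p7 is true.
  14. (p6 || !p9 || !p1) — !p9 is true.
  15. (!p8 || p7 || !p4) — !p8 is true.
  16. (!p5 || !p8 || !p1) — !p8 is true.
  17. (!p1 || p3) — p3 is true.
  18. (!p10 || p7) — !p10 is true.
  19. (p6 || !p8 || !p2) — !p8 is true.
  20. (p9 || !p8) — !p8 is true.
  21. (p2 || !p1 || !p6) — !p6 is true.
  22. (p3) — p3 is true.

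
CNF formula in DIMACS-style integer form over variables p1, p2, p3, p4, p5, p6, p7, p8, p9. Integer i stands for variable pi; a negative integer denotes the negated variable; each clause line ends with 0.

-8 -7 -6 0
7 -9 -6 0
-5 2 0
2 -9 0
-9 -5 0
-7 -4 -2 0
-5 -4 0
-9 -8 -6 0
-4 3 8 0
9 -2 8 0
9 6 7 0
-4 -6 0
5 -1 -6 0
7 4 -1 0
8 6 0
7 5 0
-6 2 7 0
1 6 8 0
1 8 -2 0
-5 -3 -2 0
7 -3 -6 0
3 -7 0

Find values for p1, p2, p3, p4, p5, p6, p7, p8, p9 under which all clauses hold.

p1 = F, p2 = F, p3 = T, p4 = F, p5 = F, p6 = F, p7 = T, p8 = T, p9 = F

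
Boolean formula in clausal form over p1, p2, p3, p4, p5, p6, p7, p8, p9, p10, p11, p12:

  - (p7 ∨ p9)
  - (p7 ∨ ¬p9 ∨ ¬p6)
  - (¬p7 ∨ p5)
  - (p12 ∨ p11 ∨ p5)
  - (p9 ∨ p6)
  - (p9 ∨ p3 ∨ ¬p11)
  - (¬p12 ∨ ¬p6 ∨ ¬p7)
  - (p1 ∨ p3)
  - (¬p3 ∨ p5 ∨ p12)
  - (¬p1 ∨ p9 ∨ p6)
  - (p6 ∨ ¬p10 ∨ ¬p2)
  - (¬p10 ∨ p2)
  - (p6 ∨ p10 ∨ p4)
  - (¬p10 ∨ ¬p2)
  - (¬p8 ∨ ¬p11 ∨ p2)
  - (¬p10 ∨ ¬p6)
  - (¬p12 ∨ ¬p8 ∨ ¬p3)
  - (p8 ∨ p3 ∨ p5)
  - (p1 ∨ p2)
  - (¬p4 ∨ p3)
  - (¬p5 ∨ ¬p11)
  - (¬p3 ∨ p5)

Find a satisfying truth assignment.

p1=1, p2=1, p3=1, p4=1, p5=1, p6=0, p7=0, p8=0, p9=1, p10=0, p11=0, p12=0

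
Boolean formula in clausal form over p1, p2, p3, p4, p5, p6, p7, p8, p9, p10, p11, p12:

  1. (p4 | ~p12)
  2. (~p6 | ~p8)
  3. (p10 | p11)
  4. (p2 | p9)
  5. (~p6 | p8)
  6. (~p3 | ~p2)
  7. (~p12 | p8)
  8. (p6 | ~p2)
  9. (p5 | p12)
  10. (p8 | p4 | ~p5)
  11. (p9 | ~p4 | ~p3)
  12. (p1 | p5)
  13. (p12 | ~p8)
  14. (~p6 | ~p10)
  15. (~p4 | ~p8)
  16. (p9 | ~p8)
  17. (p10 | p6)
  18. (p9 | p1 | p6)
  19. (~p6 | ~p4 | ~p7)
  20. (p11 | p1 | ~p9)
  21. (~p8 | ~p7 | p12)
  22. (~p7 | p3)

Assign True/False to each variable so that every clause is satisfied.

p1=T, p2=F, p3=T, p4=T, p5=T, p6=F, p7=T, p8=F, p9=T, p10=T, p11=T, p12=F

p1 occurs only positively in the remaining clauses — set p1 = True.
p11 occurs only positively in the remaining clauses — set p11 = True.
Branch on p2: take p2 = False.
  then p9 is forced to True.
Set p3 = True and propagate.
The remaining clauses are satisfied by p4 = True, p5 = True, p6 = False, p7 = True, p8 = False, p10 = True, p12 = False.
Check each clause:
  1. (~p12 | p4) — ~p12 is true.
  2. (~p8 | ~p6) — ~p8 is true.
  3. (p11 | p10) — p10 is true.
  4. (p9 | p2) — p9 is true.
  5. (p8 | ~p6) — ~p6 is true.
  6. (~p2 | ~p3) — ~p2 is true.
  7. (p8 | ~p12) — ~p12 is true.
  8. (~p2 | p6) — ~p2 is true.
  9. (p5 | p12) — p5 is true.
  10. (p4 | p8 | ~p5) — p4 is true.
  11. (p9 | ~p4 | ~p3) — p9 is true.
  12. (p5 | p1) — p1 is true.
  13. (~p8 | p12) — ~p8 is true.
  14. (~p10 | ~p6) — ~p6 is true.
  15. (~p8 | ~p4) — ~p8 is true.
  16. (p9 | ~p8) — ~p8 is true.
  17. (p6 | p10) — p10 is true.
  18. (p1 | p9 | p6) — p1 is true.
  19. (~p4 | ~p6 | ~p7) — ~p6 is true.
  20. (~p9 | p11 | p1) — p1 is true.
  21. (p12 | ~p8 | ~p7) — ~p8 is true.
  22. (~p7 | p3) — p3 is true.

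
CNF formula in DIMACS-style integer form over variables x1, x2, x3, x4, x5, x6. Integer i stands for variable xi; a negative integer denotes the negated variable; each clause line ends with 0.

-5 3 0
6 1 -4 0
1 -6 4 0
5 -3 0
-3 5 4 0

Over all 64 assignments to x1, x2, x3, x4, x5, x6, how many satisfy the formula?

24

Split on x3, then x4.
  x3=1, x4=1: x2 free; 3 ways for (x1,x5,x6) × 2^1 = 6.
  x3=1, x4=0: x2 free; 3 ways for (x1,x5,x6) × 2^1 = 6.
  x3=0, x4=1: x2 free; 3 ways for (x1,x5,x6) × 2^1 = 6.
  x3=0, x4=0: x2 free; 3 ways for (x1,x5,x6) × 2^1 = 6.
Total: 6 + 6 + 6 + 6 = 24.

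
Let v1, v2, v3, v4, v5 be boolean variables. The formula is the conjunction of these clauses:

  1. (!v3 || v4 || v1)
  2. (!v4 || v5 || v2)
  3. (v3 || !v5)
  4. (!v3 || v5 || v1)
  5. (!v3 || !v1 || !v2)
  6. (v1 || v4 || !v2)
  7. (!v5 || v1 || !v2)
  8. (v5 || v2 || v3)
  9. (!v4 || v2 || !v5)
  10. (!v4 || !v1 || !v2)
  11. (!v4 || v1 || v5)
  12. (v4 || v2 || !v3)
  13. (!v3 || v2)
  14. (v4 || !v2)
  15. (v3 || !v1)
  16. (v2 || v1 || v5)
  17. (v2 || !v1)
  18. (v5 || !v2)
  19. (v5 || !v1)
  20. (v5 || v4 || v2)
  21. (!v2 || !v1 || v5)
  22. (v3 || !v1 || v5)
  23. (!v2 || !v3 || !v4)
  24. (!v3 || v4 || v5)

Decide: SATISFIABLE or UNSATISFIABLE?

UNSATISFIABLE

v2 = True:
  propagation gives v4=True, v1=False, v5=False; an empty clause results — contradiction.
v2 = False:
  propagation gives v3=False, v5=False; an empty clause results — contradiction.
Every branch closes, so no satisfying assignment exists.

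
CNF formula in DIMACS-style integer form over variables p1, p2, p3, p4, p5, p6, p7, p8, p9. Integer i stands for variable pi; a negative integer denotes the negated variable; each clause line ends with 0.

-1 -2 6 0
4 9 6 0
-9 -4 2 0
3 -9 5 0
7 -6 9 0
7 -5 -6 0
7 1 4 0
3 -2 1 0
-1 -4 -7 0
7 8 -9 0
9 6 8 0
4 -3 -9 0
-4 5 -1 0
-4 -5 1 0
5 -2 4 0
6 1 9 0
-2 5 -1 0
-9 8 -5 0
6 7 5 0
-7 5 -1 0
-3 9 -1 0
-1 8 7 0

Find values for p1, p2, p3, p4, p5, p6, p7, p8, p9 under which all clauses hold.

p1=1, p2=0, p3=0, p4=0, p5=1, p6=0, p7=1, p8=1, p9=1

Check each clause:
  1. (~p2 \/ ~p1 \/ p6) — ~p2 is true.
  2. (p9 \/ p6 \/ p4) — p9 is true.
  3. (p2 \/ ~p4 \/ ~p9) — ~p4 is true.
  4. (p3 \/ p5 \/ ~p9) — p5 is true.
  5. (~p6 \/ p7 \/ p9) — p9 is true.
  6. (~p6 \/ p7 \/ ~p5) — ~p6 is true.
  7. (p7 \/ p1 \/ p4) — p1 is true.
  8. (p3 \/ p1 \/ ~p2) — p1 is true.
  9. (~p1 \/ ~p4 \/ ~p7) — ~p4 is true.
  10. (p7 \/ ~p9 \/ p8) — p8 is true.
  11. (p8 \/ p9 \/ p6) — p8 is true.
  12. (~p9 \/ ~p3 \/ p4) — ~p3 is true.
  13. (~p1 \/ p5 \/ ~p4) — ~p4 is true.
  14. (p1 \/ ~p4 \/ ~p5) — p1 is true.
  15. (p5 \/ p4 \/ ~p2) — p5 is true.
  16. (p6 \/ p9 \/ p1) — p9 is true.
  17. (p5 \/ ~p1 \/ ~p2) — p5 is true.
  18. (p8 \/ ~p9 \/ ~p5) — p8 is true.
  19. (p6 \/ p7 \/ p5) — p5 is true.
  20. (~p7 \/ p5 \/ ~p1) — p5 is true.
  21. (p9 \/ ~p3 \/ ~p1) — p9 is true.
  22. (p8 \/ p7 \/ ~p1) — p8 is true.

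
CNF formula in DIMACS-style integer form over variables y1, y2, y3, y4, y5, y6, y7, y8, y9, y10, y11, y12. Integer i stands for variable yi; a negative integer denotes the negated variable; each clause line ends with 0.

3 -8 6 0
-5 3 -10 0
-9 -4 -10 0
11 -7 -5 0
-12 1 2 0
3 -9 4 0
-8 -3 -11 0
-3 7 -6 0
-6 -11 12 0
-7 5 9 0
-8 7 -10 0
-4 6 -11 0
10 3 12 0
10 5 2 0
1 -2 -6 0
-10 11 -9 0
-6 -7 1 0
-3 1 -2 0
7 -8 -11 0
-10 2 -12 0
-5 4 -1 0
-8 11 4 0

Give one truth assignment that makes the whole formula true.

Set y1 = True and propagate.
The remaining clauses are satisfied by y2 = True, y3 = False, y4 = True, y5 = False, y6 = True, y7 = False, y8 = True, y9 = False, y10 = False, y11 = False, y12 = True.

y1=True, y2=True, y3=False, y4=True, y5=False, y6=True, y7=False, y8=True, y9=False, y10=False, y11=False, y12=True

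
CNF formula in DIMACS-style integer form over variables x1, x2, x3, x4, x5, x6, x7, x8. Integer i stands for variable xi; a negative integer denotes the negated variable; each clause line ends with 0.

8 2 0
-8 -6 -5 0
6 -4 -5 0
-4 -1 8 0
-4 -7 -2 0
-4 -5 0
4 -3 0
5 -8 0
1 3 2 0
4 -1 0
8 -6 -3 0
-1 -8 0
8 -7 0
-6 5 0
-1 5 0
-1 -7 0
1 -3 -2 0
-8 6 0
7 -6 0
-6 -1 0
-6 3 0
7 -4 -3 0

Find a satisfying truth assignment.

Try x1 = False.
Try x2 = True.
  then x3 is forced to False.
  then x6 is forced to False.
  then x8 is forced to False.
  then x7 is forced to False.
The remaining clauses are satisfied by x4 = True, x5 = False.

x1 = False, x2 = True, x3 = False, x4 = True, x5 = False, x6 = False, x7 = False, x8 = False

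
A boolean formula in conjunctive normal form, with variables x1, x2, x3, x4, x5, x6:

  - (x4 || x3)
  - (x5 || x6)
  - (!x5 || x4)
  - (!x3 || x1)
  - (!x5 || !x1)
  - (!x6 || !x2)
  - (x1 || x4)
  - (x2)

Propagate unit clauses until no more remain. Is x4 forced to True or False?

(x2) stands alone — x2 = True.
(!x6 || !x2) with x2 = True leaves only !x6, so x6 = False.
From (x6 || x5) and x6 = False: x5 = True.
In (!x5 || x4), !x5 is now false; x4 must hold, so x4 = True.

True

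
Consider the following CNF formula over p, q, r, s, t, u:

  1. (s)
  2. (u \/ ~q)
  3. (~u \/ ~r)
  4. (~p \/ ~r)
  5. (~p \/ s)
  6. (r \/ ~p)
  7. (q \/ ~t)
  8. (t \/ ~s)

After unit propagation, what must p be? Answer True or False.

(s) stands alone — s = True.
(~s \/ t): since s = True, the clause reduces to (t). t = True.
In (q \/ ~t), ~t is now false; q must hold, so q = True.
(u \/ ~q): since q = True, the clause reduces to (u). u = True.
From (~r \/ ~u) and u = True: r = False.
From (r \/ ~p) and r = False: p = False.

False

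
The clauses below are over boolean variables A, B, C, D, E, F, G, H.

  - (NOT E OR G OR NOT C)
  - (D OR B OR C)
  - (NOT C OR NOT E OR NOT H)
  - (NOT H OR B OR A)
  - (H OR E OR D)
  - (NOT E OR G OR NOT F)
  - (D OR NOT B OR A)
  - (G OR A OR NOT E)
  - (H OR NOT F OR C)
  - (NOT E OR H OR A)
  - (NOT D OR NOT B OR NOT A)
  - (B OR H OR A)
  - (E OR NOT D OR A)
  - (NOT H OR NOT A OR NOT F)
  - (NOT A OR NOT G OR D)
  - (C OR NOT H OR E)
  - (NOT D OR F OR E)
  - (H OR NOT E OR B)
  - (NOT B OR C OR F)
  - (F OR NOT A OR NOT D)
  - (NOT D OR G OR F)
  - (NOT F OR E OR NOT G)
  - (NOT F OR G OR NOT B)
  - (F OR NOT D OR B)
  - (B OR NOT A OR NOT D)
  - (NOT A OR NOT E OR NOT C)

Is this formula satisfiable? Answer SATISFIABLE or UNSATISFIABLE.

SATISFIABLE

Try A = False.
The remaining clauses are satisfied by B = True, C = False, D = True, E = True, F = True, G = True, H = True.
Every clause has at least one true literal under this assignment.
So A=F, B=T, C=F, D=T, E=T, F=T, G=T, H=T is a satisfying assignment.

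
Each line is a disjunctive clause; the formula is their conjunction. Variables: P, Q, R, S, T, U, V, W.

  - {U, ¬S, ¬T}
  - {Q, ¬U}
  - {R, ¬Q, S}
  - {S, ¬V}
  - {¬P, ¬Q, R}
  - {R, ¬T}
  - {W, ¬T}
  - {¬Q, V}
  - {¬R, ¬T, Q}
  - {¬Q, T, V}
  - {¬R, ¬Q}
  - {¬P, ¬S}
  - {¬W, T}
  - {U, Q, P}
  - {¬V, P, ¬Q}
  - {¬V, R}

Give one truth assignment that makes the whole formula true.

P=T, Q=F, R=T, S=F, T=F, U=F, V=F, W=F

Check each clause:
  1. {¬T, U, ¬S} — ¬T is true.
  2. {¬U, Q} — ¬U is true.
  3. {R, ¬Q, S} — R is true.
  4. {S, ¬V} — ¬V is true.
  5. {R, ¬Q, ¬P} — R is true.
  6. {R, ¬T} — R is true.
  7. {W, ¬T} — ¬T is true.
  8. {¬Q, V} — ¬Q is true.
  9. {Q, ¬R, ¬T} — ¬T is true.
  10. {¬Q, T, V} — ¬Q is true.
  11. {¬R, ¬Q} — ¬Q is true.
  12. {¬S, ¬P} — ¬S is true.
  13. {T, ¬W} — ¬W is true.
  14. {P, Q, U} — P is true.
  15. {P, ¬V, ¬Q} — ¬V is true.
  16. {¬V, R} — ¬V is true.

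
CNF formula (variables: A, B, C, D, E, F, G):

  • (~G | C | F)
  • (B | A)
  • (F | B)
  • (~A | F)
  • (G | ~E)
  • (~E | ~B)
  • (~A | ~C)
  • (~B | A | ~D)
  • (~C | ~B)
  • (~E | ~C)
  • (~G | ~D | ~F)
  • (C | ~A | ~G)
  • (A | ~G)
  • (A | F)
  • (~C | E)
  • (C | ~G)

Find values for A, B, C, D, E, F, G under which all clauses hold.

A = T, B = T, C = F, D = F, E = F, F = T, G = F

Check each clause:
  1. (C | ~G | F) — ~G is true.
  2. (B | A) — A is true.
  3. (F | B) — B is true.
  4. (F | ~A) — F is true.
  5. (~E | G) — ~E is true.
  6. (~E | ~B) — ~E is true.
  7. (~A | ~C) — ~C is true.
  8. (~D | A | ~B) — A is true.
  9. (~C | ~B) — ~C is true.
  10. (~E | ~C) — ~E is true.
  11. (~F | ~G | ~D) — ~G is true.
  12. (~A | C | ~G) — ~G is true.
  13. (A | ~G) — A is true.
  14. (F | A) — A is true.
  15. (~C | E) — ~C is true.
  16. (~G | C) — ~G is true.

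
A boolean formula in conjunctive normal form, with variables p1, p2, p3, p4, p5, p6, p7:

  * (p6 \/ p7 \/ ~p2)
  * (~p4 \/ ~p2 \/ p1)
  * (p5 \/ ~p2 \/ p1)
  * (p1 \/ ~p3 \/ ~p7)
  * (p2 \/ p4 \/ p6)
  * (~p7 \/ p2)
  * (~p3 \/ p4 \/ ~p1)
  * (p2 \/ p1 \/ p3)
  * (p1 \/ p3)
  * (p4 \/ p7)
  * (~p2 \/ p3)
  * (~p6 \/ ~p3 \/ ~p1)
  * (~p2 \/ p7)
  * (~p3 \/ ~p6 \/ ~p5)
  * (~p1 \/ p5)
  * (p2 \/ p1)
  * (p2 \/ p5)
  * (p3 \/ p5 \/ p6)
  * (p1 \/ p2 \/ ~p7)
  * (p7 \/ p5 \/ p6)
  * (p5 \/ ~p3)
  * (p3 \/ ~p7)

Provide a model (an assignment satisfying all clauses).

Branch on p1: take p1 = True.
  then p5 is forced to True.
Branch on p2: take p2 = False.
  then p7 is forced to False.
  then p4 is forced to True.
The remaining clauses are satisfied by p3 = False, p6 = True.
Check each clause:
  1. (~p2 \/ p6 \/ p7) — ~p2 is true.
  2. (~p4 \/ p1 \/ ~p2) — p1 is true.
  3. (~p2 \/ p5 \/ p1) — p1 is true.
  4. (~p3 \/ ~p7 \/ p1) — p1 is true.
  5. (p2 \/ p4 \/ p6) — p4 is true.
  6. (~p7 \/ p2) — ~p7 is true.
  7. (~p3 \/ ~p1 \/ p4) — p4 is true.
  8. (p2 \/ p1 \/ p3) — p1 is true.
  9. (p1 \/ p3) — p1 is true.
  10. (p7 \/ p4) — p4 is true.
  11. (~p2 \/ p3) — ~p2 is true.
  12. (~p3 \/ ~p1 \/ ~p6) — ~p3 is true.
  13. (p7 \/ ~p2) — ~p2 is true.
  14. (~p3 \/ ~p5 \/ ~p6) — ~p3 is true.
  15. (p5 \/ ~p1) — p5 is true.
  16. (p1 \/ p2) — p1 is true.
  17. (p5 \/ p2) — p5 is true.
  18. (p5 \/ p3 \/ p6) — p5 is true.
  19. (~p7 \/ p1 \/ p2) — p1 is true.
  20. (p5 \/ p7 \/ p6) — p5 is true.
  21. (p5 \/ ~p3) — ~p3 is true.
  22. (p3 \/ ~p7) — ~p7 is true.

p1=T, p2=F, p3=F, p4=T, p5=T, p6=T, p7=F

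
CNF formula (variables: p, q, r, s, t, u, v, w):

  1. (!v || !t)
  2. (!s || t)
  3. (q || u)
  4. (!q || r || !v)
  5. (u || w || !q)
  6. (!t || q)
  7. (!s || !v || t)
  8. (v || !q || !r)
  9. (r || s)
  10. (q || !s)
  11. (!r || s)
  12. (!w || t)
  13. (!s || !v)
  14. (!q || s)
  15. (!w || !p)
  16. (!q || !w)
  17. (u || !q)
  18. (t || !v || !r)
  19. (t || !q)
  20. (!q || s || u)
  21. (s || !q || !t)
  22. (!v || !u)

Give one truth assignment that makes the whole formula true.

p = 1, q = 1, r = 0, s = 1, t = 1, u = 1, v = 0, w = 0

Try p = True.
  then w is forced to False.
Set q = True and propagate.
  then u is forced to True.
  then s is forced to True.
  then t is forced to True.
  then v is forced to False.
  then r is forced to False.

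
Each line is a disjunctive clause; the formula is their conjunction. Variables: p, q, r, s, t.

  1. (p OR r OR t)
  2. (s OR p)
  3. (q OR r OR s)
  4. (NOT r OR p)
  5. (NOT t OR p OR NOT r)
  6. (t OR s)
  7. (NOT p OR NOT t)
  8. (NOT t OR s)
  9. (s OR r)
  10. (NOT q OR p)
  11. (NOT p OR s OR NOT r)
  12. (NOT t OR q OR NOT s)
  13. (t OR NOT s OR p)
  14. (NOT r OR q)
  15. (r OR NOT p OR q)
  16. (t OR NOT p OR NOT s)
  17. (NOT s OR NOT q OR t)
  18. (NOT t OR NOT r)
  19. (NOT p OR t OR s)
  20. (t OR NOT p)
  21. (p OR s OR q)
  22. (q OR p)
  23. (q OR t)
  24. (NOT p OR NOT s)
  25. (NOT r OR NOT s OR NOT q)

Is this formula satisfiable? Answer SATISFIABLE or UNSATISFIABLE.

UNSATISFIABLE

p = True:
  propagation gives t=False; an empty clause results — contradiction.
p = False:
  propagation gives s=True, r=False, t=True, q=False; an empty clause results — contradiction.
Every branch closes, so no satisfying assignment exists.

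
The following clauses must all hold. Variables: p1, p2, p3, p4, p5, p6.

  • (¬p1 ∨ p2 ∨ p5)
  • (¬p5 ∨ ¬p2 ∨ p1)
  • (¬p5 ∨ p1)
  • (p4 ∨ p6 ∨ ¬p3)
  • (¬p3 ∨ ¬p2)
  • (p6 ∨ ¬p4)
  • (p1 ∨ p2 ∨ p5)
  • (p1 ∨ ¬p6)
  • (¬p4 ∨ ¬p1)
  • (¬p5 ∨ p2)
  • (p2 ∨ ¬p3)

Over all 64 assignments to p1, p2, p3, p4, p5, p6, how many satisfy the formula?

5

The models are:
  p1=0 p2=1 p3=0 p4=0 p5=0 p6=0
  p1=1 p2=1 p3=0 p4=0 p5=0 p6=0
  p1=1 p2=1 p3=0 p4=0 p5=0 p6=1
  p1=1 p2=1 p3=0 p4=0 p5=1 p6=0
  p1=1 p2=1 p3=0 p4=0 p5=1 p6=1
Count: 5.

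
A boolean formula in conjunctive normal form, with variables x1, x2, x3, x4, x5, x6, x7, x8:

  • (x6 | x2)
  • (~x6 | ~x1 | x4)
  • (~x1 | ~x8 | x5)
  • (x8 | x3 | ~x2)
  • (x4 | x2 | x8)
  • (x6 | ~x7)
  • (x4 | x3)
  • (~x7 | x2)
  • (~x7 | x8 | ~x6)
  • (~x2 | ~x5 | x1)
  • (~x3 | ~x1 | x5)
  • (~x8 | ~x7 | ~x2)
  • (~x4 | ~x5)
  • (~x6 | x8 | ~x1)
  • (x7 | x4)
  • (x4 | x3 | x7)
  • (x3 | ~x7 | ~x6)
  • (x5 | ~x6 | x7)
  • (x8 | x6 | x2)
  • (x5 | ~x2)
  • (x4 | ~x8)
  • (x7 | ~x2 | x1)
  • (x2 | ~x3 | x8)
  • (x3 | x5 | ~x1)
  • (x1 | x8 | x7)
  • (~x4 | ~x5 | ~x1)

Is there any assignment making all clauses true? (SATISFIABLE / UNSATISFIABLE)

UNSATISFIABLE

x2 = True:
  propagation gives x5=True, x1=True, x4=False, x6=False; an empty clause results — contradiction.
x2 = False:
  propagation gives x6=True, x7=False, x4=True, x5=False; an empty clause results — contradiction.
Every branch closes, so no satisfying assignment exists.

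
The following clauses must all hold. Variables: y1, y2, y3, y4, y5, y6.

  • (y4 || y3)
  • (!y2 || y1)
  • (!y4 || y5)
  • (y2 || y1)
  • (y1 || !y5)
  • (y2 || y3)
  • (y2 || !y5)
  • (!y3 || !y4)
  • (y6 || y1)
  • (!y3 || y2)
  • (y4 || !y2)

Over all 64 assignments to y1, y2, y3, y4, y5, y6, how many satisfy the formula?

2

Satisfying assignments:
  y1=T y2=T y3=F y4=T y5=T y6=F
  y1=T y2=T y3=F y4=T y5=T y6=T
That's 2 in total.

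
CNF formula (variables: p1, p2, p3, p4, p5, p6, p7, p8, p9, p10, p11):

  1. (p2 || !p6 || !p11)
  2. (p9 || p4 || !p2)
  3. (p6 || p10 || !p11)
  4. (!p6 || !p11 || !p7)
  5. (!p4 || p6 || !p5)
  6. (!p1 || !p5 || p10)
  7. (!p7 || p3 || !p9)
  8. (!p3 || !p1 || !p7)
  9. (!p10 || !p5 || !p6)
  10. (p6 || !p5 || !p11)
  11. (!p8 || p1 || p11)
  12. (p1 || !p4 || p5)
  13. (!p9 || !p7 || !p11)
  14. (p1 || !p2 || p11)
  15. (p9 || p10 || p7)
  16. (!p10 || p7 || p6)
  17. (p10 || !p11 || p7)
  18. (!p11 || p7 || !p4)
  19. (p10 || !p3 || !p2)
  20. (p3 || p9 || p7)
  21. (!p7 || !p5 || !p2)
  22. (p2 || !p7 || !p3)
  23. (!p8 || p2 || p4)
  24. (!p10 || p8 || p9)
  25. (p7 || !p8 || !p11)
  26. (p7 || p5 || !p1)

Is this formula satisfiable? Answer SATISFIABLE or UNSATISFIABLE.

SATISFIABLE

Set p1 = False and propagate.
Set p2 = False and propagate.
Set p3 = True and propagate.
  then p7 is forced to False.
For the remaining variables, p4 = False, p5 = True, p6 = True, p8 = False, p9 = True, p10 = False, p11 = False works.
Every clause has at least one true literal under this assignment.
So p1 = F, p2 = F, p3 = T, p4 = F, p5 = T, p6 = T, p7 = F, p8 = F, p9 = T, p10 = F, p11 = F is a satisfying assignment.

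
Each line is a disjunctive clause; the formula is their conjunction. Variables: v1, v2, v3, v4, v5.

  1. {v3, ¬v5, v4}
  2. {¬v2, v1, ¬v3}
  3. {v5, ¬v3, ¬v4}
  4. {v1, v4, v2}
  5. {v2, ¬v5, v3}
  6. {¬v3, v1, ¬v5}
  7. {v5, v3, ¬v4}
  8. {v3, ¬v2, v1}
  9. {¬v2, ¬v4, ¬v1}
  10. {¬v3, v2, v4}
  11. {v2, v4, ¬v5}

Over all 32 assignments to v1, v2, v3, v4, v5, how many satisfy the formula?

5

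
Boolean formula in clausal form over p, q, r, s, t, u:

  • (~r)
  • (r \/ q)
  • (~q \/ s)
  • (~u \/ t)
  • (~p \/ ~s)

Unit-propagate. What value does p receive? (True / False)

Unit clause (~r) sets r = False.
(r \/ q): since r = False, the clause reduces to (q). q = True.
(s \/ ~q) with q = True leaves only s, so s = True.
(~p \/ ~s) with s = True leaves only ~p, so p = False.

False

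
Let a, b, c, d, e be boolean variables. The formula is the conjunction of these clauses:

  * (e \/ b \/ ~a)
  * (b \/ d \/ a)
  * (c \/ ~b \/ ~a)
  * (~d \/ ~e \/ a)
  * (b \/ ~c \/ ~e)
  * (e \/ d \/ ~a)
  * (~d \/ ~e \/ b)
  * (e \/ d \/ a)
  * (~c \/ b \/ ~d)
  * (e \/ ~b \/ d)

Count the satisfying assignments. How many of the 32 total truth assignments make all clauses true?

Split on b, then d.
  b=T, d=T: remaining (a,c,e) ∈ {(F,F,F); (F,T,F); (T,T,F); (T,T,T)} — 4.
  b=T, d=F: remaining (a,c,e) ∈ {(F,F,T); (F,T,T); (T,T,T)} — 3.
  b=F, d=T: remaining (a,c,e) ∈ {(F,F,F)} — 1.
  b=F, d=F: remaining (a,c,e) ∈ {(T,F,T)} — 1.
Total: 4 + 3 + 1 + 1 = 9.

9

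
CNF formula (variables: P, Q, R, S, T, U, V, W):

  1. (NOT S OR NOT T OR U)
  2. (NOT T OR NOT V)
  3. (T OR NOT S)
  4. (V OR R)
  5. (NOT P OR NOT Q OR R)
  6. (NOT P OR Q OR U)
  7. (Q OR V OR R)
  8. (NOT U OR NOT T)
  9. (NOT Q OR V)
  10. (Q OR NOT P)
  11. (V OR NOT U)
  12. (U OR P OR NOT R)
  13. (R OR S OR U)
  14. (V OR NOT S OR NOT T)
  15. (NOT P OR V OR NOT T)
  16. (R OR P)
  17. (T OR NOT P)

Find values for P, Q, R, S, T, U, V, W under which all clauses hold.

P=False, Q=True, R=True, S=False, T=False, U=True, V=True, W=False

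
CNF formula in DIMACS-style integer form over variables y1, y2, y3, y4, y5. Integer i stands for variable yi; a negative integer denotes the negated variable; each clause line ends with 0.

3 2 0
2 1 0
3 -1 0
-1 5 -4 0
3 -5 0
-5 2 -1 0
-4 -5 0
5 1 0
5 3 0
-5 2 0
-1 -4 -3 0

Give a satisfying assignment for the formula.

Pure literal: y4 appears only negated; assign y4 = False.
Try y1 = True.
  then y3 is forced to True.
Set y2 = False and propagate.
  then y5 is forced to False.
Every clause has at least one true literal under this assignment.

y1 = 1, y2 = 0, y3 = 1, y4 = 0, y5 = 0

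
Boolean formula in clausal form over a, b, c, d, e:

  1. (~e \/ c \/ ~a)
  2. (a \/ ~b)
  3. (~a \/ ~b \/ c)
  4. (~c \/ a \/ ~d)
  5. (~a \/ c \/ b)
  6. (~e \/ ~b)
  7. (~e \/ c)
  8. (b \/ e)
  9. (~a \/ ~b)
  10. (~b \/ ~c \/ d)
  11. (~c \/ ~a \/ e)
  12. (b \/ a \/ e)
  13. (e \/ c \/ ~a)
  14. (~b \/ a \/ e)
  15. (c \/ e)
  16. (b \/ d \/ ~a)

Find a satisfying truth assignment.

Branch on a: take a = True.
  then b is forced to False.
  then c is forced to True.
  then e is forced to True.
  then d is forced to True.
Every clause has at least one true literal under this assignment.

a = True  b = False  c = True  d = True  e = True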